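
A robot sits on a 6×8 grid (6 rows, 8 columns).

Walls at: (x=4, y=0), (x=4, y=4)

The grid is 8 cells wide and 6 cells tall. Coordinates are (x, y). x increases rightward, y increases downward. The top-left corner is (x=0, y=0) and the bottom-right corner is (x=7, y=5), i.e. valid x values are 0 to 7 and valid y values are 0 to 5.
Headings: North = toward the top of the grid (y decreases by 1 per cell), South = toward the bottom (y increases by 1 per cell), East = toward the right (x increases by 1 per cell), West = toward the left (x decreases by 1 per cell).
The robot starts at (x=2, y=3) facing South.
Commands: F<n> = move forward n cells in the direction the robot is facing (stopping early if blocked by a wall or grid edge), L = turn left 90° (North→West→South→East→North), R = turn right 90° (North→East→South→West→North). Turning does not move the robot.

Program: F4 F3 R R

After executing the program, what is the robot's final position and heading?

Start: (x=2, y=3), facing South
  F4: move forward 2/4 (blocked), now at (x=2, y=5)
  F3: move forward 0/3 (blocked), now at (x=2, y=5)
  R: turn right, now facing West
  R: turn right, now facing North
Final: (x=2, y=5), facing North

Answer: Final position: (x=2, y=5), facing North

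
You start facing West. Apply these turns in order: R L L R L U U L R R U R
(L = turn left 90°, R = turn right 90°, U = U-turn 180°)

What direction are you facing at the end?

Start: West
  R (right (90° clockwise)) -> North
  L (left (90° counter-clockwise)) -> West
  L (left (90° counter-clockwise)) -> South
  R (right (90° clockwise)) -> West
  L (left (90° counter-clockwise)) -> South
  U (U-turn (180°)) -> North
  U (U-turn (180°)) -> South
  L (left (90° counter-clockwise)) -> East
  R (right (90° clockwise)) -> South
  R (right (90° clockwise)) -> West
  U (U-turn (180°)) -> East
  R (right (90° clockwise)) -> South
Final: South

Answer: Final heading: South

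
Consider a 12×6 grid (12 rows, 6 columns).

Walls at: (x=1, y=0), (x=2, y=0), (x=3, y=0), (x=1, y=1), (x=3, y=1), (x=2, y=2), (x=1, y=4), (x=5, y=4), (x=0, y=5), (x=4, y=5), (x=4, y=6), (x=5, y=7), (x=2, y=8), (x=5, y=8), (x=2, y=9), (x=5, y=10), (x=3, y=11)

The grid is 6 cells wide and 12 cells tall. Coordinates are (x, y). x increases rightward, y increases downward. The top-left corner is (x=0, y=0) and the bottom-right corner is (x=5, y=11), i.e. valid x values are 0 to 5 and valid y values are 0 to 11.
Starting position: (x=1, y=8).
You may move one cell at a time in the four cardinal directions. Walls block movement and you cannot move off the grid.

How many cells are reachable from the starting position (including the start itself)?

BFS flood-fill from (x=1, y=8):
  Distance 0: (x=1, y=8)
  Distance 1: (x=1, y=7), (x=0, y=8), (x=1, y=9)
  Distance 2: (x=1, y=6), (x=0, y=7), (x=2, y=7), (x=0, y=9), (x=1, y=10)
  Distance 3: (x=1, y=5), (x=0, y=6), (x=2, y=6), (x=3, y=7), (x=0, y=10), (x=2, y=10), (x=1, y=11)
  Distance 4: (x=2, y=5), (x=3, y=6), (x=4, y=7), (x=3, y=8), (x=3, y=10), (x=0, y=11), (x=2, y=11)
  Distance 5: (x=2, y=4), (x=3, y=5), (x=4, y=8), (x=3, y=9), (x=4, y=10)
  Distance 6: (x=2, y=3), (x=3, y=4), (x=4, y=9), (x=4, y=11)
  Distance 7: (x=1, y=3), (x=3, y=3), (x=4, y=4), (x=5, y=9), (x=5, y=11)
  Distance 8: (x=1, y=2), (x=3, y=2), (x=0, y=3), (x=4, y=3)
  Distance 9: (x=0, y=2), (x=4, y=2), (x=5, y=3), (x=0, y=4)
  Distance 10: (x=0, y=1), (x=4, y=1), (x=5, y=2)
  Distance 11: (x=0, y=0), (x=4, y=0), (x=5, y=1)
  Distance 12: (x=5, y=0)
Total reachable: 52 (grid has 55 open cells total)

Answer: Reachable cells: 52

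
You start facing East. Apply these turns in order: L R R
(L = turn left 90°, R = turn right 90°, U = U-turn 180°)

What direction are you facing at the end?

Answer: Final heading: South

Derivation:
Start: East
  L (left (90° counter-clockwise)) -> North
  R (right (90° clockwise)) -> East
  R (right (90° clockwise)) -> South
Final: South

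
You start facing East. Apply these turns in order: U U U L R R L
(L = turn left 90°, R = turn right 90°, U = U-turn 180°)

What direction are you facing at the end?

Answer: Final heading: West

Derivation:
Start: East
  U (U-turn (180°)) -> West
  U (U-turn (180°)) -> East
  U (U-turn (180°)) -> West
  L (left (90° counter-clockwise)) -> South
  R (right (90° clockwise)) -> West
  R (right (90° clockwise)) -> North
  L (left (90° counter-clockwise)) -> West
Final: West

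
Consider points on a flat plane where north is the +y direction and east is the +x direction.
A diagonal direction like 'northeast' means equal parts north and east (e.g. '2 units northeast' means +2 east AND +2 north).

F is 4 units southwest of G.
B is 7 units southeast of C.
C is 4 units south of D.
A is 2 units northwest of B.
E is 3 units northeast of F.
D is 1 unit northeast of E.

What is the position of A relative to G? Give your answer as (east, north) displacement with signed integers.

Answer: A is at (east=5, north=-9) relative to G.

Derivation:
Place G at the origin (east=0, north=0).
  F is 4 units southwest of G: delta (east=-4, north=-4); F at (east=-4, north=-4).
  E is 3 units northeast of F: delta (east=+3, north=+3); E at (east=-1, north=-1).
  D is 1 unit northeast of E: delta (east=+1, north=+1); D at (east=0, north=0).
  C is 4 units south of D: delta (east=+0, north=-4); C at (east=0, north=-4).
  B is 7 units southeast of C: delta (east=+7, north=-7); B at (east=7, north=-11).
  A is 2 units northwest of B: delta (east=-2, north=+2); A at (east=5, north=-9).
Therefore A relative to G: (east=5, north=-9).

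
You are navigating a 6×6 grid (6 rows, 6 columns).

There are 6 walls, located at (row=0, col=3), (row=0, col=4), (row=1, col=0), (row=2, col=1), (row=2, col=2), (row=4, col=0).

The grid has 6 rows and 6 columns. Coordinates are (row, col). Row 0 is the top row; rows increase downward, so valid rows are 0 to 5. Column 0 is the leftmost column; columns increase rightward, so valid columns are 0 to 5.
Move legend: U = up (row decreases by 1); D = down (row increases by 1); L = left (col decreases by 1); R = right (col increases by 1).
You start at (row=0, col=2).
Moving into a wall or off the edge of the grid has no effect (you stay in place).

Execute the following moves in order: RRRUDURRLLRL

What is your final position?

Answer: Final position: (row=0, col=0)

Derivation:
Start: (row=0, col=2)
  [×3]R (right): blocked, stay at (row=0, col=2)
  U (up): blocked, stay at (row=0, col=2)
  D (down): (row=0, col=2) -> (row=1, col=2)
  U (up): (row=1, col=2) -> (row=0, col=2)
  R (right): blocked, stay at (row=0, col=2)
  R (right): blocked, stay at (row=0, col=2)
  L (left): (row=0, col=2) -> (row=0, col=1)
  L (left): (row=0, col=1) -> (row=0, col=0)
  R (right): (row=0, col=0) -> (row=0, col=1)
  L (left): (row=0, col=1) -> (row=0, col=0)
Final: (row=0, col=0)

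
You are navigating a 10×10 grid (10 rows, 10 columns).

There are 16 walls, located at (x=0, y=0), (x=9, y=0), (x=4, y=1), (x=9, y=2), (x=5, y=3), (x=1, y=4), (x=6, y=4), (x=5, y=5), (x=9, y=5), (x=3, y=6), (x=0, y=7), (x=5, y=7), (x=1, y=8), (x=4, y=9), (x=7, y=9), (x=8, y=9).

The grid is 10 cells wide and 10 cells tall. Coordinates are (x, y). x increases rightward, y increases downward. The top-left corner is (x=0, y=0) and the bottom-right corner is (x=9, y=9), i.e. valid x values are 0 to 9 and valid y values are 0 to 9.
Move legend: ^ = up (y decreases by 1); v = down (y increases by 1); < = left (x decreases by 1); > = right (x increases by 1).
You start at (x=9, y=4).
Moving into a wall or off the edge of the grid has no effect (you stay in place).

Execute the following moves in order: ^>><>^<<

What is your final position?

Start: (x=9, y=4)
  ^ (up): (x=9, y=4) -> (x=9, y=3)
  > (right): blocked, stay at (x=9, y=3)
  > (right): blocked, stay at (x=9, y=3)
  < (left): (x=9, y=3) -> (x=8, y=3)
  > (right): (x=8, y=3) -> (x=9, y=3)
  ^ (up): blocked, stay at (x=9, y=3)
  < (left): (x=9, y=3) -> (x=8, y=3)
  < (left): (x=8, y=3) -> (x=7, y=3)
Final: (x=7, y=3)

Answer: Final position: (x=7, y=3)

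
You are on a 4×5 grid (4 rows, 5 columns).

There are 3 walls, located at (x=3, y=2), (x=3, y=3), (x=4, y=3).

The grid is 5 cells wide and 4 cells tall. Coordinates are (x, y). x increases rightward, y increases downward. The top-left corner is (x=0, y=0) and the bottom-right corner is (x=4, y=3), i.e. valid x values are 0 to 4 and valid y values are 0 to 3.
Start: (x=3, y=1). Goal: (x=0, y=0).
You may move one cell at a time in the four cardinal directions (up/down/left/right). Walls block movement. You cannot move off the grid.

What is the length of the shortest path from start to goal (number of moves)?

BFS from (x=3, y=1) until reaching (x=0, y=0):
  Distance 0: (x=3, y=1)
  Distance 1: (x=3, y=0), (x=2, y=1), (x=4, y=1)
  Distance 2: (x=2, y=0), (x=4, y=0), (x=1, y=1), (x=2, y=2), (x=4, y=2)
  Distance 3: (x=1, y=0), (x=0, y=1), (x=1, y=2), (x=2, y=3)
  Distance 4: (x=0, y=0), (x=0, y=2), (x=1, y=3)  <- goal reached here
One shortest path (4 moves): (x=3, y=1) -> (x=2, y=1) -> (x=1, y=1) -> (x=0, y=1) -> (x=0, y=0)

Answer: Shortest path length: 4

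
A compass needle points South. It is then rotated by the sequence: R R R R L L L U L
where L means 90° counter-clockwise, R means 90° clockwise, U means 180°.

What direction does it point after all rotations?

Start: South
  R (right (90° clockwise)) -> West
  R (right (90° clockwise)) -> North
  R (right (90° clockwise)) -> East
  R (right (90° clockwise)) -> South
  L (left (90° counter-clockwise)) -> East
  L (left (90° counter-clockwise)) -> North
  L (left (90° counter-clockwise)) -> West
  U (U-turn (180°)) -> East
  L (left (90° counter-clockwise)) -> North
Final: North

Answer: Final heading: North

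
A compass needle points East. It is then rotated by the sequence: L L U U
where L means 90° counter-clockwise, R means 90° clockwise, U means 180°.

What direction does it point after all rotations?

Start: East
  L (left (90° counter-clockwise)) -> North
  L (left (90° counter-clockwise)) -> West
  U (U-turn (180°)) -> East
  U (U-turn (180°)) -> West
Final: West

Answer: Final heading: West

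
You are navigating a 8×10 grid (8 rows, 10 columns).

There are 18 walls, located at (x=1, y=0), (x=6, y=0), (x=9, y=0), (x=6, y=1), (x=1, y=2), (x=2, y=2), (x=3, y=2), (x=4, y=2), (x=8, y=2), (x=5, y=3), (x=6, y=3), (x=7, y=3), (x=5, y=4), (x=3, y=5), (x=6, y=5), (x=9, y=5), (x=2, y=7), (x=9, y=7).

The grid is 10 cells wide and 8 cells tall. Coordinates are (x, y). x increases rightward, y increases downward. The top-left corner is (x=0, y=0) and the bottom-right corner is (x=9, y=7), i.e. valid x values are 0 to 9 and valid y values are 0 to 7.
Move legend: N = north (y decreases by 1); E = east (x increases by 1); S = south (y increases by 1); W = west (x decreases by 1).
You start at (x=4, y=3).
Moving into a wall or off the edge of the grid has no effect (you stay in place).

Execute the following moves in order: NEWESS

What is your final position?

Answer: Final position: (x=4, y=5)

Derivation:
Start: (x=4, y=3)
  N (north): blocked, stay at (x=4, y=3)
  E (east): blocked, stay at (x=4, y=3)
  W (west): (x=4, y=3) -> (x=3, y=3)
  E (east): (x=3, y=3) -> (x=4, y=3)
  S (south): (x=4, y=3) -> (x=4, y=4)
  S (south): (x=4, y=4) -> (x=4, y=5)
Final: (x=4, y=5)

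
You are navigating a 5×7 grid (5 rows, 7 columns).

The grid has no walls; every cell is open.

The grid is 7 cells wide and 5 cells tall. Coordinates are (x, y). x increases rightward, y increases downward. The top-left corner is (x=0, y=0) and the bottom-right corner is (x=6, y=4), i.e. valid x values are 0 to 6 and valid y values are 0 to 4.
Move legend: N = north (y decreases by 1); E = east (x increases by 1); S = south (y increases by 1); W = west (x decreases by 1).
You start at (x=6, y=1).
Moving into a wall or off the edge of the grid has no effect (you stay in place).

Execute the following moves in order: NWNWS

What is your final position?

Start: (x=6, y=1)
  N (north): (x=6, y=1) -> (x=6, y=0)
  W (west): (x=6, y=0) -> (x=5, y=0)
  N (north): blocked, stay at (x=5, y=0)
  W (west): (x=5, y=0) -> (x=4, y=0)
  S (south): (x=4, y=0) -> (x=4, y=1)
Final: (x=4, y=1)

Answer: Final position: (x=4, y=1)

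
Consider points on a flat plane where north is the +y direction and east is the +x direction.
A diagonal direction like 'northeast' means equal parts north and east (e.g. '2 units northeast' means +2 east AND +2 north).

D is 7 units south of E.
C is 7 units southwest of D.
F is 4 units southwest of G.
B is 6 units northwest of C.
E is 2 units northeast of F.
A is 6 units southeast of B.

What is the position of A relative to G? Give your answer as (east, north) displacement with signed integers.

Answer: A is at (east=-9, north=-16) relative to G.

Derivation:
Place G at the origin (east=0, north=0).
  F is 4 units southwest of G: delta (east=-4, north=-4); F at (east=-4, north=-4).
  E is 2 units northeast of F: delta (east=+2, north=+2); E at (east=-2, north=-2).
  D is 7 units south of E: delta (east=+0, north=-7); D at (east=-2, north=-9).
  C is 7 units southwest of D: delta (east=-7, north=-7); C at (east=-9, north=-16).
  B is 6 units northwest of C: delta (east=-6, north=+6); B at (east=-15, north=-10).
  A is 6 units southeast of B: delta (east=+6, north=-6); A at (east=-9, north=-16).
Therefore A relative to G: (east=-9, north=-16).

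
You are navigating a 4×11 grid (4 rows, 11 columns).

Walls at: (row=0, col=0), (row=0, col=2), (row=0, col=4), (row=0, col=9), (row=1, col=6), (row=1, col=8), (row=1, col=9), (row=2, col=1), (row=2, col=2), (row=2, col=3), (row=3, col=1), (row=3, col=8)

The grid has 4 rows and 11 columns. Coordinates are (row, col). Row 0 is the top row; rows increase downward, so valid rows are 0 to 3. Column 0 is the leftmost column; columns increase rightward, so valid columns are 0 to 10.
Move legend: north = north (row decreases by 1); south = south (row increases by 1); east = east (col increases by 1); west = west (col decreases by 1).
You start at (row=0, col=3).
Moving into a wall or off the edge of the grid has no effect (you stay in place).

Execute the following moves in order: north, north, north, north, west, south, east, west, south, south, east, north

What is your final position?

Start: (row=0, col=3)
  [×4]north (north): blocked, stay at (row=0, col=3)
  west (west): blocked, stay at (row=0, col=3)
  south (south): (row=0, col=3) -> (row=1, col=3)
  east (east): (row=1, col=3) -> (row=1, col=4)
  west (west): (row=1, col=4) -> (row=1, col=3)
  south (south): blocked, stay at (row=1, col=3)
  south (south): blocked, stay at (row=1, col=3)
  east (east): (row=1, col=3) -> (row=1, col=4)
  north (north): blocked, stay at (row=1, col=4)
Final: (row=1, col=4)

Answer: Final position: (row=1, col=4)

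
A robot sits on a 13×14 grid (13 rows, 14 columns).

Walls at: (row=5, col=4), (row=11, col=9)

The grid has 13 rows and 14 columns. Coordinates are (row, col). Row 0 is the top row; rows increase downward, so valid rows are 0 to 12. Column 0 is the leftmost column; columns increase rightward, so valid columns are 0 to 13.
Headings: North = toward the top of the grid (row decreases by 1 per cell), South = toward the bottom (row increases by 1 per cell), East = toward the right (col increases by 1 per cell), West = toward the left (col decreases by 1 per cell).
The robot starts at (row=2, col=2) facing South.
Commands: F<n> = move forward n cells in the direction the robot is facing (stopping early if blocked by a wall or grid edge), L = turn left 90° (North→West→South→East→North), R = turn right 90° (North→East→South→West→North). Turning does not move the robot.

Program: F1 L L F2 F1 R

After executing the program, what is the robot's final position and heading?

Start: (row=2, col=2), facing South
  F1: move forward 1, now at (row=3, col=2)
  L: turn left, now facing East
  L: turn left, now facing North
  F2: move forward 2, now at (row=1, col=2)
  F1: move forward 1, now at (row=0, col=2)
  R: turn right, now facing East
Final: (row=0, col=2), facing East

Answer: Final position: (row=0, col=2), facing East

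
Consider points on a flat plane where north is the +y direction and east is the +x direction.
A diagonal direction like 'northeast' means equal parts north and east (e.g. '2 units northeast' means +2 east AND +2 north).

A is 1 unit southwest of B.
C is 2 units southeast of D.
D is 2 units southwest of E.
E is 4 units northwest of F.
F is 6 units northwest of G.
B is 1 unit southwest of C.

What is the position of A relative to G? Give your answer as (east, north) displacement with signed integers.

Place G at the origin (east=0, north=0).
  F is 6 units northwest of G: delta (east=-6, north=+6); F at (east=-6, north=6).
  E is 4 units northwest of F: delta (east=-4, north=+4); E at (east=-10, north=10).
  D is 2 units southwest of E: delta (east=-2, north=-2); D at (east=-12, north=8).
  C is 2 units southeast of D: delta (east=+2, north=-2); C at (east=-10, north=6).
  B is 1 unit southwest of C: delta (east=-1, north=-1); B at (east=-11, north=5).
  A is 1 unit southwest of B: delta (east=-1, north=-1); A at (east=-12, north=4).
Therefore A relative to G: (east=-12, north=4).

Answer: A is at (east=-12, north=4) relative to G.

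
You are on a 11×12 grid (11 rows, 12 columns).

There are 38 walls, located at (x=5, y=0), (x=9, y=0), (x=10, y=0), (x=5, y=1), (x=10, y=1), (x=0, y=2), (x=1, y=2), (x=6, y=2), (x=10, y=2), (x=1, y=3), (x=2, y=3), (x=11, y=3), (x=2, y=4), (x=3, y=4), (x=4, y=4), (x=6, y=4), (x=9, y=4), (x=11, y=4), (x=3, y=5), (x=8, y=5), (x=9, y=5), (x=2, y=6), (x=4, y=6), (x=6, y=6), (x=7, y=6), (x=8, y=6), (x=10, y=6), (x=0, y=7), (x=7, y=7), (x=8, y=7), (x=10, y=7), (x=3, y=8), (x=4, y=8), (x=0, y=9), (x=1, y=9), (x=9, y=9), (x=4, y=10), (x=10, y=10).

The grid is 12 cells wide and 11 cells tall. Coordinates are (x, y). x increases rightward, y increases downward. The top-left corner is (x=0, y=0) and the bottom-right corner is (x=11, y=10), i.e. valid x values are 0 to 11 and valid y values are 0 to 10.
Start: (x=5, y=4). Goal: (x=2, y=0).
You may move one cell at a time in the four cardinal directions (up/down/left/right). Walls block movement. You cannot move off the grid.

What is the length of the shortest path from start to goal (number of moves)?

BFS from (x=5, y=4) until reaching (x=2, y=0):
  Distance 0: (x=5, y=4)
  Distance 1: (x=5, y=3), (x=5, y=5)
  Distance 2: (x=5, y=2), (x=4, y=3), (x=6, y=3), (x=4, y=5), (x=6, y=5), (x=5, y=6)
  Distance 3: (x=4, y=2), (x=3, y=3), (x=7, y=3), (x=7, y=5), (x=5, y=7)
  Distance 4: (x=4, y=1), (x=3, y=2), (x=7, y=2), (x=8, y=3), (x=7, y=4), (x=4, y=7), (x=6, y=7), (x=5, y=8)
  Distance 5: (x=4, y=0), (x=3, y=1), (x=7, y=1), (x=2, y=2), (x=8, y=2), (x=9, y=3), (x=8, y=4), (x=3, y=7), (x=6, y=8), (x=5, y=9)
  Distance 6: (x=3, y=0), (x=7, y=0), (x=2, y=1), (x=6, y=1), (x=8, y=1), (x=9, y=2), (x=10, y=3), (x=3, y=6), (x=2, y=7), (x=7, y=8), (x=4, y=9), (x=6, y=9), (x=5, y=10)
  Distance 7: (x=2, y=0), (x=6, y=0), (x=8, y=0), (x=1, y=1), (x=9, y=1), (x=10, y=4), (x=1, y=7), (x=2, y=8), (x=8, y=8), (x=3, y=9), (x=7, y=9), (x=6, y=10)  <- goal reached here
One shortest path (7 moves): (x=5, y=4) -> (x=5, y=3) -> (x=4, y=3) -> (x=3, y=3) -> (x=3, y=2) -> (x=2, y=2) -> (x=2, y=1) -> (x=2, y=0)

Answer: Shortest path length: 7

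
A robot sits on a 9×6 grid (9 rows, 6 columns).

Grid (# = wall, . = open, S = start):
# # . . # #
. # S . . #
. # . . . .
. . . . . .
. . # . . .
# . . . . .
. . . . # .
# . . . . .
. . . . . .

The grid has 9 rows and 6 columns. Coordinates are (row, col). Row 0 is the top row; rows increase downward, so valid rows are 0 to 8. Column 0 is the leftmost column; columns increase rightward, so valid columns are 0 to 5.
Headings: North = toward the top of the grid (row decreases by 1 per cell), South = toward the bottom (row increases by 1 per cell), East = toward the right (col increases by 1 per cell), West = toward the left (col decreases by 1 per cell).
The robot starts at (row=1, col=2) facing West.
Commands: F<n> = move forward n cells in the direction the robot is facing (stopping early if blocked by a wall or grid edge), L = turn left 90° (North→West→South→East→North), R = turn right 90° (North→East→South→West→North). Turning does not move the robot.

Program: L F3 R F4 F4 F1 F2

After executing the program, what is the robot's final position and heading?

Answer: Final position: (row=3, col=0), facing West

Derivation:
Start: (row=1, col=2), facing West
  L: turn left, now facing South
  F3: move forward 2/3 (blocked), now at (row=3, col=2)
  R: turn right, now facing West
  F4: move forward 2/4 (blocked), now at (row=3, col=0)
  F4: move forward 0/4 (blocked), now at (row=3, col=0)
  F1: move forward 0/1 (blocked), now at (row=3, col=0)
  F2: move forward 0/2 (blocked), now at (row=3, col=0)
Final: (row=3, col=0), facing West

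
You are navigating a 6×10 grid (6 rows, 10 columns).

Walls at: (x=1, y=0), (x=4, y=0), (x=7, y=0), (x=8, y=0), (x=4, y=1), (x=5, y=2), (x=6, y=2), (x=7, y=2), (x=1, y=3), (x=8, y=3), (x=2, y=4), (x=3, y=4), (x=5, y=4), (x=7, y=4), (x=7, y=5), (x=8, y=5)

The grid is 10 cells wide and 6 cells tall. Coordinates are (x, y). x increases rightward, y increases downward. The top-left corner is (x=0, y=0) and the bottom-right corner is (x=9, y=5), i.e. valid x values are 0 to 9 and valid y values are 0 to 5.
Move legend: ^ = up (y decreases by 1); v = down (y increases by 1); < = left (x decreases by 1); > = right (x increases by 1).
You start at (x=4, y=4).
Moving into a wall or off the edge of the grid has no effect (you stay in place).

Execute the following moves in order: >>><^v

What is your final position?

Answer: Final position: (x=4, y=4)

Derivation:
Start: (x=4, y=4)
  [×3]> (right): blocked, stay at (x=4, y=4)
  < (left): blocked, stay at (x=4, y=4)
  ^ (up): (x=4, y=4) -> (x=4, y=3)
  v (down): (x=4, y=3) -> (x=4, y=4)
Final: (x=4, y=4)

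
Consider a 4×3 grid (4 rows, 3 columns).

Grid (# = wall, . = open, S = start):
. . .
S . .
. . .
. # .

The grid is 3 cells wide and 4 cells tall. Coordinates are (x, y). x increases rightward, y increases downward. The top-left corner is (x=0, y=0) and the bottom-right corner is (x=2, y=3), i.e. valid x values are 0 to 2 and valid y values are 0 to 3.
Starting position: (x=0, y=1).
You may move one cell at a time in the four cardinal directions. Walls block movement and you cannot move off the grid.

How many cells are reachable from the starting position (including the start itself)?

Answer: Reachable cells: 11

Derivation:
BFS flood-fill from (x=0, y=1):
  Distance 0: (x=0, y=1)
  Distance 1: (x=0, y=0), (x=1, y=1), (x=0, y=2)
  Distance 2: (x=1, y=0), (x=2, y=1), (x=1, y=2), (x=0, y=3)
  Distance 3: (x=2, y=0), (x=2, y=2)
  Distance 4: (x=2, y=3)
Total reachable: 11 (grid has 11 open cells total)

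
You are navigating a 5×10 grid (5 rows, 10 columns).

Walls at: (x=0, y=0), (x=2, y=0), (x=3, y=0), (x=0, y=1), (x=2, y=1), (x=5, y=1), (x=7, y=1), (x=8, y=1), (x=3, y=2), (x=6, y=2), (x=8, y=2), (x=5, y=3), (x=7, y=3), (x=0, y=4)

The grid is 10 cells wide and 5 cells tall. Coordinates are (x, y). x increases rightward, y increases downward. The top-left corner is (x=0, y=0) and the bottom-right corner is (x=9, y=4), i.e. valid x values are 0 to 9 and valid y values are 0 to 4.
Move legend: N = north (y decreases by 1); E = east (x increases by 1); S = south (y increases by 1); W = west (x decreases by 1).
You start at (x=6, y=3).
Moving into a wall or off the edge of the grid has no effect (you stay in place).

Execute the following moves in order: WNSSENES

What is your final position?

Start: (x=6, y=3)
  W (west): blocked, stay at (x=6, y=3)
  N (north): blocked, stay at (x=6, y=3)
  S (south): (x=6, y=3) -> (x=6, y=4)
  S (south): blocked, stay at (x=6, y=4)
  E (east): (x=6, y=4) -> (x=7, y=4)
  N (north): blocked, stay at (x=7, y=4)
  E (east): (x=7, y=4) -> (x=8, y=4)
  S (south): blocked, stay at (x=8, y=4)
Final: (x=8, y=4)

Answer: Final position: (x=8, y=4)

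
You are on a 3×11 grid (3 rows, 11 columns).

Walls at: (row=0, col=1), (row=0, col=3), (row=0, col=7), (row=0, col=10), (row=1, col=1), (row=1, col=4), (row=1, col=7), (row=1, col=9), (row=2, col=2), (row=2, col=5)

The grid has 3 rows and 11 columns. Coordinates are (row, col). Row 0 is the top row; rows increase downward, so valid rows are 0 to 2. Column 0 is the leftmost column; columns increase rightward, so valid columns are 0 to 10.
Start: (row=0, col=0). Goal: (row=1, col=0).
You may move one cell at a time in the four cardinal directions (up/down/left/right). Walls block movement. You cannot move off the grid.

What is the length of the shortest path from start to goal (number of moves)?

Answer: Shortest path length: 1

Derivation:
BFS from (row=0, col=0) until reaching (row=1, col=0):
  Distance 0: (row=0, col=0)
  Distance 1: (row=1, col=0)  <- goal reached here
One shortest path (1 moves): (row=0, col=0) -> (row=1, col=0)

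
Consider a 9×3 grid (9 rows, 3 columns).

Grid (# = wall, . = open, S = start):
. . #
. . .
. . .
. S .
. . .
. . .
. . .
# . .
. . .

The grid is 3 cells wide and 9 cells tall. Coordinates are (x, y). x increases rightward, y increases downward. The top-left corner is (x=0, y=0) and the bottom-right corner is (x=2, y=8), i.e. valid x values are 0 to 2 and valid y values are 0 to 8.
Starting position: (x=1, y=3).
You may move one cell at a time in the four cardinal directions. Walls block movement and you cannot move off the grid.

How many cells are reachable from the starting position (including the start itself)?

Answer: Reachable cells: 25

Derivation:
BFS flood-fill from (x=1, y=3):
  Distance 0: (x=1, y=3)
  Distance 1: (x=1, y=2), (x=0, y=3), (x=2, y=3), (x=1, y=4)
  Distance 2: (x=1, y=1), (x=0, y=2), (x=2, y=2), (x=0, y=4), (x=2, y=4), (x=1, y=5)
  Distance 3: (x=1, y=0), (x=0, y=1), (x=2, y=1), (x=0, y=5), (x=2, y=5), (x=1, y=6)
  Distance 4: (x=0, y=0), (x=0, y=6), (x=2, y=6), (x=1, y=7)
  Distance 5: (x=2, y=7), (x=1, y=8)
  Distance 6: (x=0, y=8), (x=2, y=8)
Total reachable: 25 (grid has 25 open cells total)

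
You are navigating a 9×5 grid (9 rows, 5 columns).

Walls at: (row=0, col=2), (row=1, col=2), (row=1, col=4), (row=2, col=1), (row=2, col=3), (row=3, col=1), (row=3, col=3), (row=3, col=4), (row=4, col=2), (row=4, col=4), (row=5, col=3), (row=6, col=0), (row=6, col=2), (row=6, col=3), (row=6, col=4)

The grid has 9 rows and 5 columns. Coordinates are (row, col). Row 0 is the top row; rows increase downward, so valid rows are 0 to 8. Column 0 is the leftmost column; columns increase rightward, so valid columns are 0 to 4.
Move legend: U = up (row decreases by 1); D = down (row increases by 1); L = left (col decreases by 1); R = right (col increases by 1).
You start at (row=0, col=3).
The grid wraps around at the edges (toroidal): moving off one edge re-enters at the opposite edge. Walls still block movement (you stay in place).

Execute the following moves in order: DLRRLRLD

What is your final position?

Start: (row=0, col=3)
  D (down): (row=0, col=3) -> (row=1, col=3)
  L (left): blocked, stay at (row=1, col=3)
  R (right): blocked, stay at (row=1, col=3)
  R (right): blocked, stay at (row=1, col=3)
  L (left): blocked, stay at (row=1, col=3)
  R (right): blocked, stay at (row=1, col=3)
  L (left): blocked, stay at (row=1, col=3)
  D (down): blocked, stay at (row=1, col=3)
Final: (row=1, col=3)

Answer: Final position: (row=1, col=3)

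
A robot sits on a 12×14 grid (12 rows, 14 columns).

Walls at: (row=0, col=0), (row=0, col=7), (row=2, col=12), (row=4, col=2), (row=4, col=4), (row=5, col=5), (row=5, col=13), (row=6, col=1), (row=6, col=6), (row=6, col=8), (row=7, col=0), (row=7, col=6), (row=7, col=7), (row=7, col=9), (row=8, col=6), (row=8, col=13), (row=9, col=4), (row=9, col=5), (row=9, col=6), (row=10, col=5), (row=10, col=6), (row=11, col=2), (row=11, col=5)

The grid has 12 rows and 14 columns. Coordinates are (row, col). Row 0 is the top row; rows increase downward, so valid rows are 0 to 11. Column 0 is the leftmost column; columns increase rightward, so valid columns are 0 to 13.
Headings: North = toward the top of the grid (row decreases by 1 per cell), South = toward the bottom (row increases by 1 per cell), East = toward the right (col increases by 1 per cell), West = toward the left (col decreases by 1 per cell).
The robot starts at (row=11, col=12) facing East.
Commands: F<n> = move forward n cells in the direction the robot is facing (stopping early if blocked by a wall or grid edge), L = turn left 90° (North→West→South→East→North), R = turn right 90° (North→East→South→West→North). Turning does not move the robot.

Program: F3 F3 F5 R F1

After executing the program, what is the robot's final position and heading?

Answer: Final position: (row=11, col=13), facing South

Derivation:
Start: (row=11, col=12), facing East
  F3: move forward 1/3 (blocked), now at (row=11, col=13)
  F3: move forward 0/3 (blocked), now at (row=11, col=13)
  F5: move forward 0/5 (blocked), now at (row=11, col=13)
  R: turn right, now facing South
  F1: move forward 0/1 (blocked), now at (row=11, col=13)
Final: (row=11, col=13), facing South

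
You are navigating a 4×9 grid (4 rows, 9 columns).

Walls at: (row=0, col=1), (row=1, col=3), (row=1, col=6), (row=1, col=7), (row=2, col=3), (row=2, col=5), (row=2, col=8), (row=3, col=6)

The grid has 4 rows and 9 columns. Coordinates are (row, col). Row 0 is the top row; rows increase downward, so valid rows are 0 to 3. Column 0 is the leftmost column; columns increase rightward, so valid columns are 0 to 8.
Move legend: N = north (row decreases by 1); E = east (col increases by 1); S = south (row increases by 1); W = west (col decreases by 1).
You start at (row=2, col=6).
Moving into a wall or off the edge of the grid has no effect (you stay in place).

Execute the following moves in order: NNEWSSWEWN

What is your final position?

Answer: Final position: (row=2, col=6)

Derivation:
Start: (row=2, col=6)
  N (north): blocked, stay at (row=2, col=6)
  N (north): blocked, stay at (row=2, col=6)
  E (east): (row=2, col=6) -> (row=2, col=7)
  W (west): (row=2, col=7) -> (row=2, col=6)
  S (south): blocked, stay at (row=2, col=6)
  S (south): blocked, stay at (row=2, col=6)
  W (west): blocked, stay at (row=2, col=6)
  E (east): (row=2, col=6) -> (row=2, col=7)
  W (west): (row=2, col=7) -> (row=2, col=6)
  N (north): blocked, stay at (row=2, col=6)
Final: (row=2, col=6)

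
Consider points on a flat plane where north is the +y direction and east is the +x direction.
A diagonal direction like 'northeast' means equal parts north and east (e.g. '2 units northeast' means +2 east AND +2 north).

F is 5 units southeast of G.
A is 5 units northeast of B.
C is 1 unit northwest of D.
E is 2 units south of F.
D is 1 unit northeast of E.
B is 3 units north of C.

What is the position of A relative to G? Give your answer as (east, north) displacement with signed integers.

Place G at the origin (east=0, north=0).
  F is 5 units southeast of G: delta (east=+5, north=-5); F at (east=5, north=-5).
  E is 2 units south of F: delta (east=+0, north=-2); E at (east=5, north=-7).
  D is 1 unit northeast of E: delta (east=+1, north=+1); D at (east=6, north=-6).
  C is 1 unit northwest of D: delta (east=-1, north=+1); C at (east=5, north=-5).
  B is 3 units north of C: delta (east=+0, north=+3); B at (east=5, north=-2).
  A is 5 units northeast of B: delta (east=+5, north=+5); A at (east=10, north=3).
Therefore A relative to G: (east=10, north=3).

Answer: A is at (east=10, north=3) relative to G.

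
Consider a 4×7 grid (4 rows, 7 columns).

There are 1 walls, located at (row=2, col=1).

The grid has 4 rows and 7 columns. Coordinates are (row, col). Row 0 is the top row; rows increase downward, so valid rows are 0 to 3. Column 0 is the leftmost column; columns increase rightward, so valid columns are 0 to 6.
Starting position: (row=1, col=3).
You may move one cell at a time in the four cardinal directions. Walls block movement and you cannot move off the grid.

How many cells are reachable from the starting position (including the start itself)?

Answer: Reachable cells: 27

Derivation:
BFS flood-fill from (row=1, col=3):
  Distance 0: (row=1, col=3)
  Distance 1: (row=0, col=3), (row=1, col=2), (row=1, col=4), (row=2, col=3)
  Distance 2: (row=0, col=2), (row=0, col=4), (row=1, col=1), (row=1, col=5), (row=2, col=2), (row=2, col=4), (row=3, col=3)
  Distance 3: (row=0, col=1), (row=0, col=5), (row=1, col=0), (row=1, col=6), (row=2, col=5), (row=3, col=2), (row=3, col=4)
  Distance 4: (row=0, col=0), (row=0, col=6), (row=2, col=0), (row=2, col=6), (row=3, col=1), (row=3, col=5)
  Distance 5: (row=3, col=0), (row=3, col=6)
Total reachable: 27 (grid has 27 open cells total)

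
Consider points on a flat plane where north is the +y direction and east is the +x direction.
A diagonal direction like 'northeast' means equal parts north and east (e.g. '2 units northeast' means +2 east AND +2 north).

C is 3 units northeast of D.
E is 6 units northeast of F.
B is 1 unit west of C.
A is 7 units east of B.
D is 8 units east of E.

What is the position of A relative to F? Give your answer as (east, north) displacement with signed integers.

Answer: A is at (east=23, north=9) relative to F.

Derivation:
Place F at the origin (east=0, north=0).
  E is 6 units northeast of F: delta (east=+6, north=+6); E at (east=6, north=6).
  D is 8 units east of E: delta (east=+8, north=+0); D at (east=14, north=6).
  C is 3 units northeast of D: delta (east=+3, north=+3); C at (east=17, north=9).
  B is 1 unit west of C: delta (east=-1, north=+0); B at (east=16, north=9).
  A is 7 units east of B: delta (east=+7, north=+0); A at (east=23, north=9).
Therefore A relative to F: (east=23, north=9).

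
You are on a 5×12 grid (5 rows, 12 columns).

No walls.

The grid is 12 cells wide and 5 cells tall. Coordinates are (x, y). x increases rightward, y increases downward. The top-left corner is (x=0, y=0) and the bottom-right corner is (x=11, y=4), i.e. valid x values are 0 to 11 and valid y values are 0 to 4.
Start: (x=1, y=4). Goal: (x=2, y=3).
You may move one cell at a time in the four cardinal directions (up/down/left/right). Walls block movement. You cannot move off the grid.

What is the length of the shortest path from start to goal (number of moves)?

BFS from (x=1, y=4) until reaching (x=2, y=3):
  Distance 0: (x=1, y=4)
  Distance 1: (x=1, y=3), (x=0, y=4), (x=2, y=4)
  Distance 2: (x=1, y=2), (x=0, y=3), (x=2, y=3), (x=3, y=4)  <- goal reached here
One shortest path (2 moves): (x=1, y=4) -> (x=2, y=4) -> (x=2, y=3)

Answer: Shortest path length: 2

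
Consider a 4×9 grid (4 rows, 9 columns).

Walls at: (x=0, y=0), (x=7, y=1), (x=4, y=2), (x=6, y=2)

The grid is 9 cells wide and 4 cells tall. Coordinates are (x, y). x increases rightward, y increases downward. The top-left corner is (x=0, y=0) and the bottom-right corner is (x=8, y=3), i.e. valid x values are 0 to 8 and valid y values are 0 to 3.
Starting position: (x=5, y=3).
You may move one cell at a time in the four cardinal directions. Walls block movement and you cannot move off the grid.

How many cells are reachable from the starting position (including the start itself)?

BFS flood-fill from (x=5, y=3):
  Distance 0: (x=5, y=3)
  Distance 1: (x=5, y=2), (x=4, y=3), (x=6, y=3)
  Distance 2: (x=5, y=1), (x=3, y=3), (x=7, y=3)
  Distance 3: (x=5, y=0), (x=4, y=1), (x=6, y=1), (x=3, y=2), (x=7, y=2), (x=2, y=3), (x=8, y=3)
  Distance 4: (x=4, y=0), (x=6, y=0), (x=3, y=1), (x=2, y=2), (x=8, y=2), (x=1, y=3)
  Distance 5: (x=3, y=0), (x=7, y=0), (x=2, y=1), (x=8, y=1), (x=1, y=2), (x=0, y=3)
  Distance 6: (x=2, y=0), (x=8, y=0), (x=1, y=1), (x=0, y=2)
  Distance 7: (x=1, y=0), (x=0, y=1)
Total reachable: 32 (grid has 32 open cells total)

Answer: Reachable cells: 32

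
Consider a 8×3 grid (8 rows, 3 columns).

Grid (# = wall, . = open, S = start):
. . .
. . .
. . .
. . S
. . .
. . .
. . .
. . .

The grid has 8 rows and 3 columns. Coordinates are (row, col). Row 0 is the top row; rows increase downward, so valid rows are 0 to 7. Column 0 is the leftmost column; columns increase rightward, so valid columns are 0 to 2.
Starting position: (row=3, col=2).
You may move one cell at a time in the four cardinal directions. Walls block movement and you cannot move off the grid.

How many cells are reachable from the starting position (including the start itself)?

BFS flood-fill from (row=3, col=2):
  Distance 0: (row=3, col=2)
  Distance 1: (row=2, col=2), (row=3, col=1), (row=4, col=2)
  Distance 2: (row=1, col=2), (row=2, col=1), (row=3, col=0), (row=4, col=1), (row=5, col=2)
  Distance 3: (row=0, col=2), (row=1, col=1), (row=2, col=0), (row=4, col=0), (row=5, col=1), (row=6, col=2)
  Distance 4: (row=0, col=1), (row=1, col=0), (row=5, col=0), (row=6, col=1), (row=7, col=2)
  Distance 5: (row=0, col=0), (row=6, col=0), (row=7, col=1)
  Distance 6: (row=7, col=0)
Total reachable: 24 (grid has 24 open cells total)

Answer: Reachable cells: 24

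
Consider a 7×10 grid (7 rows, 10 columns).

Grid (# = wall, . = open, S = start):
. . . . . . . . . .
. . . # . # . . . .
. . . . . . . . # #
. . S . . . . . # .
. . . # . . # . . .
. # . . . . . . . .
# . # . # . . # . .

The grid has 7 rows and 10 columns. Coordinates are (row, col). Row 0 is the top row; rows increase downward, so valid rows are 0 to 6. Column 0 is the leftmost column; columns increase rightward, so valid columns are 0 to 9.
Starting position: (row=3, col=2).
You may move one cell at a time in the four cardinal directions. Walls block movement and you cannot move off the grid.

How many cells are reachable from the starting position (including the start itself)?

BFS flood-fill from (row=3, col=2):
  Distance 0: (row=3, col=2)
  Distance 1: (row=2, col=2), (row=3, col=1), (row=3, col=3), (row=4, col=2)
  Distance 2: (row=1, col=2), (row=2, col=1), (row=2, col=3), (row=3, col=0), (row=3, col=4), (row=4, col=1), (row=5, col=2)
  Distance 3: (row=0, col=2), (row=1, col=1), (row=2, col=0), (row=2, col=4), (row=3, col=5), (row=4, col=0), (row=4, col=4), (row=5, col=3)
  Distance 4: (row=0, col=1), (row=0, col=3), (row=1, col=0), (row=1, col=4), (row=2, col=5), (row=3, col=6), (row=4, col=5), (row=5, col=0), (row=5, col=4), (row=6, col=3)
  Distance 5: (row=0, col=0), (row=0, col=4), (row=2, col=6), (row=3, col=7), (row=5, col=5)
  Distance 6: (row=0, col=5), (row=1, col=6), (row=2, col=7), (row=4, col=7), (row=5, col=6), (row=6, col=5)
  Distance 7: (row=0, col=6), (row=1, col=7), (row=4, col=8), (row=5, col=7), (row=6, col=6)
  Distance 8: (row=0, col=7), (row=1, col=8), (row=4, col=9), (row=5, col=8)
  Distance 9: (row=0, col=8), (row=1, col=9), (row=3, col=9), (row=5, col=9), (row=6, col=8)
  Distance 10: (row=0, col=9), (row=6, col=9)
Total reachable: 57 (grid has 58 open cells total)

Answer: Reachable cells: 57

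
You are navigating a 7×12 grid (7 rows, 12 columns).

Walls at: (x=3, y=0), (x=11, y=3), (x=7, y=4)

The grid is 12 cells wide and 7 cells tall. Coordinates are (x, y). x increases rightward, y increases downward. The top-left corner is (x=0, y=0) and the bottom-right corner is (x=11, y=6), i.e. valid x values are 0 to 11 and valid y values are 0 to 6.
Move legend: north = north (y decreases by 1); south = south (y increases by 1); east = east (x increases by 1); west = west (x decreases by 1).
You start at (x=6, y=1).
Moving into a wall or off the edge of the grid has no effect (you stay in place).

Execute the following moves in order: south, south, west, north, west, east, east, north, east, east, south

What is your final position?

Start: (x=6, y=1)
  south (south): (x=6, y=1) -> (x=6, y=2)
  south (south): (x=6, y=2) -> (x=6, y=3)
  west (west): (x=6, y=3) -> (x=5, y=3)
  north (north): (x=5, y=3) -> (x=5, y=2)
  west (west): (x=5, y=2) -> (x=4, y=2)
  east (east): (x=4, y=2) -> (x=5, y=2)
  east (east): (x=5, y=2) -> (x=6, y=2)
  north (north): (x=6, y=2) -> (x=6, y=1)
  east (east): (x=6, y=1) -> (x=7, y=1)
  east (east): (x=7, y=1) -> (x=8, y=1)
  south (south): (x=8, y=1) -> (x=8, y=2)
Final: (x=8, y=2)

Answer: Final position: (x=8, y=2)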